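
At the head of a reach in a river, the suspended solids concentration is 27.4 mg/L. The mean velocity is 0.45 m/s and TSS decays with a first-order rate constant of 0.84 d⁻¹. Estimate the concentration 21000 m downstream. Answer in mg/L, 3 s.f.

Travel time t = 21000 m / 0.45 m/s = 2.1e+04/0.45 = 4.667e+04 s = 0.5401 d.
First-order decay: C = 27.4·exp(−0.84·0.5401) = 27.4·0.6353 = 17.41 mg/L.

17.4 mg/L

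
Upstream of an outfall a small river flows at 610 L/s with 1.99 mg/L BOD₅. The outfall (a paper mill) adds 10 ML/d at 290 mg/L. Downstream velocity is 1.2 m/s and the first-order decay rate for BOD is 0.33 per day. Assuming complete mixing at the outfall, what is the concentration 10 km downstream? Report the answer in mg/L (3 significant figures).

46.4 mg/L

10 ML/d = 0.1157 m³/s.
610 L/s = 0.61 m³/s.
After complete mixing, C₀ = (0.1157·290 + 0.61·1.99) / 0.7257 = 47.92 mg/L.
Travel time t = 1e+04 m / 1.2 m/s = 8333 s = 0.09645 d.
C = 47.92·exp(−0.33·0.09645) = 47.92·0.9687 = 46.42 mg/L.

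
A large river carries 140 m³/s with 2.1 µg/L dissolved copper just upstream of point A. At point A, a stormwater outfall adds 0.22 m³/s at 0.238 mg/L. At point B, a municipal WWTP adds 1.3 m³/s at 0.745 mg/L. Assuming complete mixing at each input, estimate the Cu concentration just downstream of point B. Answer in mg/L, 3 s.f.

0.00929 mg/L

2.1 µg/L = 0.0021 mg/L.
After input A: C = (140·0.0021 + 0.22·0.238) / 140.2 = 0.00247 mg/L.
After input B: C = (140.2·0.00247 + 1.3·0.745) / 141.5 = 0.009291 mg/L.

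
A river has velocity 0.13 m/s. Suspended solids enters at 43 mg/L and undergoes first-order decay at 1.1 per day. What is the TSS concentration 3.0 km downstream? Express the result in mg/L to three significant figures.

32.1 mg/L

Travel time t = 3.0 km / 0.13 m/s = 3000/0.13 = 2.308e+04 s = 0.2671 d.
First-order decay: C = 43·exp(−1.1·0.2671) = 43·0.7454 = 32.05 mg/L.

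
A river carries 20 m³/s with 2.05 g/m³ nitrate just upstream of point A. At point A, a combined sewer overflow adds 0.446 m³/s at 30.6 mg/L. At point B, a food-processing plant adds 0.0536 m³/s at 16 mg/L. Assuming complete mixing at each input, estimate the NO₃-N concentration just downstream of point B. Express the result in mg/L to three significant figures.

2.71 mg/L

After input A: C = (20·2.05 + 0.446·30.6) / 20.45 = 2.673 mg/L.
After input B: C = (20.45·2.673 + 0.0536·16) / 20.5 = 2.708 mg/L.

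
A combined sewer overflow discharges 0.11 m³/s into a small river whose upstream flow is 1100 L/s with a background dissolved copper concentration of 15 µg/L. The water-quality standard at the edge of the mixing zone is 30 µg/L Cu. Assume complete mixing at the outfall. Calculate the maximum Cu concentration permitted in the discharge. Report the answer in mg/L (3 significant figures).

0.180 mg/L

1100 L/s = 1.1 m³/s.
15 µg/L = 0.015 mg/L.
30 µg/L = 0.03 mg/L.
Mass balance: 0.03·1.21 = 0.11·Cₑ + 1.1·0.015.
Cₑ = (0.0363 − 0.0165) / 0.11 = 0.18 mg/L.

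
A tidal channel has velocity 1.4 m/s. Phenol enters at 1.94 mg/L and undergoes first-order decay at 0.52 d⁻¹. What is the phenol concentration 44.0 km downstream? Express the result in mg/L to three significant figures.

1.61 mg/L

Travel time t = 44.0 km / 1.4 m/s = 4.4e+04/1.4 = 3.143e+04 s = 0.3638 d.
First-order decay: C = 1.94·exp(−0.52·0.3638) = 1.94·0.8277 = 1.606 mg/L.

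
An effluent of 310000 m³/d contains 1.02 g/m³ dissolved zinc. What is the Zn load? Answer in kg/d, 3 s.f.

310000 m³/d = 3.588 m³/s.
Mass flux = Q·C = 3.588 m³/s × 1.02 g/m³ = 3.66 g/s.
= 3.66 g/s × 86.4 = 316.2 kg/d.

316 kg/d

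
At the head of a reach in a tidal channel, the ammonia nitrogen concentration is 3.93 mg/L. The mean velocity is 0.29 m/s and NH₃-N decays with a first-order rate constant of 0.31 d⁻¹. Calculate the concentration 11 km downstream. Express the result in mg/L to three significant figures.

3.43 mg/L

Travel time t = 11 km / 0.29 m/s = 1.1e+04/0.29 = 3.793e+04 s = 0.439 d.
First-order decay: C = 3.93·exp(−0.31·0.439) = 3.93·0.8728 = 3.43 mg/L.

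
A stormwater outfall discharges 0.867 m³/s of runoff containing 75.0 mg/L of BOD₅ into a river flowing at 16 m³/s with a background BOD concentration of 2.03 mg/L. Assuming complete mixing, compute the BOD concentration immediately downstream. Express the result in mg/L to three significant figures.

By mass balance at complete mixing, C = (0.867·75 + 16·2.03) / (0.867 + 16) = 97.5/16.87 = 5.781 mg/L.

5.78 mg/L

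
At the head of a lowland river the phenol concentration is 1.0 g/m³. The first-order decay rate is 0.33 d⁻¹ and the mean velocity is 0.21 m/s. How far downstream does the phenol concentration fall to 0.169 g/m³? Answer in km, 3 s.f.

From C = C₀·e^(−kt), t = ln(C₀/C)/k = ln(1.0/0.169)/0.33 = 1.778/0.33 = 5.387 d.
Distance = v·t = 0.21 m/s × 4.655e+05 s = 9.775e+04 m = 97.75 km.

97.7 km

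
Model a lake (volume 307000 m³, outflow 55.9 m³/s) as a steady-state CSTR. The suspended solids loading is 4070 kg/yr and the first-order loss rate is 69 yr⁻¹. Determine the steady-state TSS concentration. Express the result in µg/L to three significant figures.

Outflow Q = 55.9 m³/s × 3.156e+07 s/yr = 1.764e+09 m³/yr.
Steady-state CSTR mass balance: W = Q·C + k·V·C, so C = W/(Q + kV).
Q + kV = 1.764e+09 + 69·307000 = 1.785e+09 m³/yr.
C = 4070/1.785e+09 = 2.28e-06 kg/m³ = 0.00228 mg/L = 2.28 µg/L.

2.28 µg/L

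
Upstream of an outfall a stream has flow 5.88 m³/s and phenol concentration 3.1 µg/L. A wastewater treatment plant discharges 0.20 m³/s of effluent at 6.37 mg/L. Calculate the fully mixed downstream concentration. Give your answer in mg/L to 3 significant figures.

3.1 µg/L = 0.0031 mg/L.
By mass balance at complete mixing, C = (0.2·6.37 + 5.88·0.0031) / (0.2 + 5.88) = 1.292/6.08 = 0.2125 mg/L.

0.213 mg/L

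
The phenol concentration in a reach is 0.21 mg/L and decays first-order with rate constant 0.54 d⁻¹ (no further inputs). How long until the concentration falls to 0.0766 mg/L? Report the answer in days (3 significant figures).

t = ln(C₀/C)/k = ln(0.21/0.0766)/0.54 = 1.009/0.54 = 1.868 d.

1.87 d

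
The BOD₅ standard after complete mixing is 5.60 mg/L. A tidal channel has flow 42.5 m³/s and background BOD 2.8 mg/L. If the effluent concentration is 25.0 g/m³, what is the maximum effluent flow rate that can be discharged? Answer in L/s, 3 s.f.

Mass balance at complete mixing: C_std·(Q_w + Q_r) = Q_w·C_e + Q_r·C_b.
Rearranging, Q_w = Q_r·(C_std − C_b)/(C_e − C_std) = 42.5·(5.6 − 2.8) / (25 − 5.6) = 6.134 m³/s.
= 6134 L/s.

6130 L/s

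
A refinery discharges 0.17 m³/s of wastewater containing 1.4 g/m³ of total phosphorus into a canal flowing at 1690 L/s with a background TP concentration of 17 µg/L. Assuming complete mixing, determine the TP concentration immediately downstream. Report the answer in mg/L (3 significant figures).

0.143 mg/L

1690 L/s = 1.69 m³/s.
17 µg/L = 0.017 mg/L.
Flow-weighted mixing gives C = (0.17·1.4 + 1.69·0.017) / (0.17 + 1.69) = 0.2667/1.86 = 0.1434 mg/L.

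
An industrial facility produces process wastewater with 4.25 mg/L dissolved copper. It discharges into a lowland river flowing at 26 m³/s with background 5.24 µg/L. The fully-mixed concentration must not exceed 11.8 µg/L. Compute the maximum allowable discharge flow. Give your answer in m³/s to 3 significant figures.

5.24 µg/L = 0.00524 mg/L.
11.8 µg/L = 0.0118 mg/L.
Mass balance at complete mixing: C_std·(Q_w + Q_r) = Q_w·C_e + Q_r·C_b.
Rearranging, Q_w = Q_r·(C_std − C_b)/(C_e − C_std) = 26·(0.0118 − 0.00524) / (4.25 − 0.0118) = 0.04024 m³/s.

0.0402 m³/s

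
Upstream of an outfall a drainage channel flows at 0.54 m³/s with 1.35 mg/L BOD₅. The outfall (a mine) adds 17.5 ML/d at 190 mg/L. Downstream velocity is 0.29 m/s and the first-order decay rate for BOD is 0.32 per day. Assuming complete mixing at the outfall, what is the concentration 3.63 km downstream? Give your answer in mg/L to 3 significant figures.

17.5 ML/d = 0.2025 m³/s.
After complete mixing, C₀ = (0.2025·190 + 0.54·1.35) / 0.7425 = 52.81 mg/L.
Travel time t = 3630 m / 0.29 m/s = 1.252e+04 s = 0.1449 d.
C = 52.81·exp(−0.32·0.1449) = 52.81·0.9547 = 50.42 mg/L.

50.4 mg/L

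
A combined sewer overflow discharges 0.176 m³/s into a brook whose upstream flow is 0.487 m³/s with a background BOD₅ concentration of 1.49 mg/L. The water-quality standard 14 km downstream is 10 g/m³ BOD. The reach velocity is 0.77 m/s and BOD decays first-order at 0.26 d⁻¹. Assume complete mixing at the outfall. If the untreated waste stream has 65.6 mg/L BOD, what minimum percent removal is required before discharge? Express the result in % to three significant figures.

45.6 %

Travel time to the compliance point: t = 1.4e+04/0.77 = 1.818e+04 s = 0.2104 d; decay factor exp(−0.26·0.2104) = 0.9468.
So the concentration just after mixing may be at most 10/0.9468 = 10.56 mg/L.
Mass balance: 10.56·0.663 = 0.176·Cₑ + 0.487·1.49.
Cₑ = (7.003 − 0.7256) / 0.176 = 35.67 mg/L.
Required removal = 1 − 35.67/65.6 = 45.63 %.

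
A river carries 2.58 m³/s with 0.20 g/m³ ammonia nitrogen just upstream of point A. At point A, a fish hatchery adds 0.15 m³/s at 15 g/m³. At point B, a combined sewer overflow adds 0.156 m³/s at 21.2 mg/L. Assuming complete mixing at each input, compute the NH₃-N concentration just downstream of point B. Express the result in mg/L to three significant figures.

After input A: C = (2.58·0.2 + 0.15·15) / 2.73 = 1.013 mg/L.
After input B: C = (2.73·1.013 + 0.156·21.2) / 2.886 = 2.104 mg/L.

2.10 mg/L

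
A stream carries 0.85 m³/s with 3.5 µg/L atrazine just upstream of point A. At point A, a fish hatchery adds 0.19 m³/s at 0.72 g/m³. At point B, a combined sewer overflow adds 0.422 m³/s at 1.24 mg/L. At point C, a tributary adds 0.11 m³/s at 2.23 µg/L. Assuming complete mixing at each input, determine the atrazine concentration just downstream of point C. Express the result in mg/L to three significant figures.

0.422 mg/L

3.5 µg/L = 0.0035 mg/L.
After input A: C = (0.85·0.0035 + 0.19·0.72) / 1.04 = 0.1344 mg/L.
After input B: C = (1.04·0.1344 + 0.422·1.24) / 1.462 = 0.4535 mg/L.
2.23 µg/L = 0.00223 mg/L.
After input C: C = (1.462·0.4535 + 0.11·0.00223) / 1.572 = 0.4219 mg/L.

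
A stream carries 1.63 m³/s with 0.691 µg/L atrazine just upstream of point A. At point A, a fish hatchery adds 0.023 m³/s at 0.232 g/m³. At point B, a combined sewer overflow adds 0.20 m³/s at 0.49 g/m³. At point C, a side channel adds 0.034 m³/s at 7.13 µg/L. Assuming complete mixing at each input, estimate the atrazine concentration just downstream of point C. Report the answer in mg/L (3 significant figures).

0.0555 mg/L

0.691 µg/L = 0.000691 mg/L.
After input A: C = (1.63·0.000691 + 0.023·0.232) / 1.653 = 0.003909 mg/L.
After input B: C = (1.653·0.003909 + 0.2·0.49) / 1.853 = 0.05637 mg/L.
7.13 µg/L = 0.00713 mg/L.
After input C: C = (1.853·0.05637 + 0.034·0.00713) / 1.887 = 0.05549 mg/L.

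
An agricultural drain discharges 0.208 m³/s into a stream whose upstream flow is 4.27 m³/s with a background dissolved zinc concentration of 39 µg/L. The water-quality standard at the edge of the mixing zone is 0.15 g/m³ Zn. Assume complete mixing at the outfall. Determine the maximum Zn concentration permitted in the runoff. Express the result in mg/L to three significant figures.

2.43 mg/L

39 µg/L = 0.039 mg/L.
Mass balance: 0.15·4.478 = 0.208·Cₑ + 4.27·0.039.
Cₑ = (0.6717 − 0.1665) / 0.208 = 2.429 mg/L.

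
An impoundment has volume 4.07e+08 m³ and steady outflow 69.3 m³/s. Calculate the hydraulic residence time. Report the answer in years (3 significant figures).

Q = 69.3 m³/s × 3.156e+07 s/yr = 2.187e+09 m³/yr.
Hydraulic residence time τ = V/Q = 4.07e+08/2.187e+09 = 0.1861 yr.

0.186 yr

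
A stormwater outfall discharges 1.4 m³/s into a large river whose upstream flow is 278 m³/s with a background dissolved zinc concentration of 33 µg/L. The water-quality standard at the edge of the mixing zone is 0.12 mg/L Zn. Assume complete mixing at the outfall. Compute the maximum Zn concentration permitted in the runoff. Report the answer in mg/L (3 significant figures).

33 µg/L = 0.033 mg/L.
Mass balance: 0.12·279.4 = 1.4·Cₑ + 278·0.033.
Cₑ = (33.53 − 9.174) / 1.4 = 17.4 mg/L.

17.4 mg/L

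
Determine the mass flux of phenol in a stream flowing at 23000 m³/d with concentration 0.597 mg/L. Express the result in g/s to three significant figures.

23000 m³/d = 0.2662 m³/s.
Mass flux = Q·C = 0.2662 m³/s × 0.597 g/m³ = 0.1589 g/s.

0.159 g/s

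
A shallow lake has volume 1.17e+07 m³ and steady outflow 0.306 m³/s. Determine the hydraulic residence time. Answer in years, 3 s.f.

1.21 yr

Q = 0.306 m³/s × 3.156e+07 s/yr = 9.657e+06 m³/yr.
Hydraulic residence time τ = V/Q = 1.17e+07/9.657e+06 = 1.212 yr.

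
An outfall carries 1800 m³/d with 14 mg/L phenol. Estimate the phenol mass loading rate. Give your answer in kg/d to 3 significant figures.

25.2 kg/d

1800 m³/d = 0.02083 m³/s.
Mass flux = Q·C = 0.02083 m³/s × 14 g/m³ = 0.2917 g/s.
= 0.2917 g/s × 86.4 = 25.2 kg/d.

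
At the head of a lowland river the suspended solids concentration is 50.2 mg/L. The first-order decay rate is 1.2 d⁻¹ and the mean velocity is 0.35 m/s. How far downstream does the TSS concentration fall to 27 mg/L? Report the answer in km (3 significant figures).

From C = C₀·e^(−kt), t = ln(C₀/C)/k = ln(50.2/27)/1.2 = 0.6202/1.2 = 0.5168 d.
Distance = v·t = 0.35 m/s × 4.465e+04 s = 1.563e+04 m = 15.63 km.

15.6 km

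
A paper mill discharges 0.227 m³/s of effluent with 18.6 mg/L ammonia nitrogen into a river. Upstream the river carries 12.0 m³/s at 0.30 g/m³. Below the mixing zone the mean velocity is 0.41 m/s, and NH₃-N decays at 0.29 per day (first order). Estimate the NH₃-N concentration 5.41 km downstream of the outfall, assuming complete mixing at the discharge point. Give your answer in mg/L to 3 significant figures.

After complete mixing, C₀ = (0.227·18.6 + 12·0.3) / 12.23 = 0.6397 mg/L.
Travel time t = 5410 m / 0.41 m/s = 1.32e+04 s = 0.1527 d.
C = 0.6397·exp(−0.29·0.1527) = 0.6397·0.9567 = 0.612 mg/L.

0.612 mg/L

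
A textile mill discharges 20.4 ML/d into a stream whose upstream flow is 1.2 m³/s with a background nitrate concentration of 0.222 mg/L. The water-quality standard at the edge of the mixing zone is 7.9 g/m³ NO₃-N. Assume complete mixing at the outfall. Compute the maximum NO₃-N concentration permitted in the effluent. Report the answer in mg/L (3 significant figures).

46.9 mg/L

20.4 ML/d = 0.2361 m³/s.
Mass balance: 7.9·1.436 = 0.2361·Cₑ + 1.2·0.222.
Cₑ = (11.35 − 0.2664) / 0.2361 = 46.92 mg/L.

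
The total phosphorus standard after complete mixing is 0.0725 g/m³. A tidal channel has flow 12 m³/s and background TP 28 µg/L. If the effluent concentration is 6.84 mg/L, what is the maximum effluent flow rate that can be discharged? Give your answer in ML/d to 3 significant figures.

6.82 ML/d

28 µg/L = 0.028 mg/L.
Mass balance at complete mixing: C_std·(Q_w + Q_r) = Q_w·C_e + Q_r·C_b.
Rearranging, Q_w = Q_r·(C_std − C_b)/(C_e − C_std) = 12·(0.0725 − 0.028) / (6.84 − 0.0725) = 0.07891 m³/s.
= 6.818 ML/d.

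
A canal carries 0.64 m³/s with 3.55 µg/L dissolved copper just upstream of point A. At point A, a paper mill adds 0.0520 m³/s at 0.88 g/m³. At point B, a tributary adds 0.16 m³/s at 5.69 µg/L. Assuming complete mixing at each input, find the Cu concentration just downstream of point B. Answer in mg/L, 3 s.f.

3.55 µg/L = 0.00355 mg/L.
After input A: C = (0.64·0.00355 + 0.052·0.88) / 0.692 = 0.06941 mg/L.
5.69 µg/L = 0.00569 mg/L.
After input B: C = (0.692·0.06941 + 0.16·0.00569) / 0.852 = 0.05744 mg/L.

0.0574 mg/L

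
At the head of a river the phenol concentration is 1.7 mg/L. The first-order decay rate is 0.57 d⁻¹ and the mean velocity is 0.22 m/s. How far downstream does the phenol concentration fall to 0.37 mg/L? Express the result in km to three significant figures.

From C = C₀·e^(−kt), t = ln(C₀/C)/k = ln(1.7/0.37)/0.57 = 1.525/0.57 = 2.675 d.
Distance = v·t = 0.22 m/s × 2.311e+05 s = 5.085e+04 m = 50.85 km.

50.9 km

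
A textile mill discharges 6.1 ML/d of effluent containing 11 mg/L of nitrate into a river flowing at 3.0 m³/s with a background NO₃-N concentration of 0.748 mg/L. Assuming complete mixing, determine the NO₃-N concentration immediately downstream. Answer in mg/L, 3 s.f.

0.984 mg/L

6.1 ML/d = 0.0706 m³/s.
By mass balance at complete mixing, C = (0.0706·11 + 3·0.748) / (0.0706 + 3) = 3.021/3.071 = 0.9837 mg/L.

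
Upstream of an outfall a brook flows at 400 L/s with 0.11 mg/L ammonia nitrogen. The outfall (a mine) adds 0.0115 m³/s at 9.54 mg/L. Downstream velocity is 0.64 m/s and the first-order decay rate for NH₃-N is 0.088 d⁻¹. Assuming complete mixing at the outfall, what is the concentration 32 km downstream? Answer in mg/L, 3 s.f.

400 L/s = 0.4 m³/s.
After complete mixing, C₀ = (0.0115·9.54 + 0.4·0.11) / 0.4115 = 0.3735 mg/L.
Travel time t = 3.2e+04 m / 0.64 m/s = 5e+04 s = 0.5787 d.
C = 0.3735·exp(−0.088·0.5787) = 0.3735·0.9503 = 0.355 mg/L.

0.355 mg/L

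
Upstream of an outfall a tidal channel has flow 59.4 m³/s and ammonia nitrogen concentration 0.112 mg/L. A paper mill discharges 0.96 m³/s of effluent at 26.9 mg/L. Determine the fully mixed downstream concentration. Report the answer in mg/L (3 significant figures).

0.538 mg/L

By mass balance at complete mixing, C = (0.96·26.9 + 59.4·0.112) / (0.96 + 59.4) = 32.48/60.36 = 0.5381 mg/L.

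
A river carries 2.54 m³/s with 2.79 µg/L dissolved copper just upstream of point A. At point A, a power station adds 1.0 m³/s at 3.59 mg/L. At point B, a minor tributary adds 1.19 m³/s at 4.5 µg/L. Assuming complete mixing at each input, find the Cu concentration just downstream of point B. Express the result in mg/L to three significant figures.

2.79 µg/L = 0.00279 mg/L.
After input A: C = (2.54·0.00279 + 1·3.59) / 3.54 = 1.016 mg/L.
4.5 µg/L = 0.0045 mg/L.
After input B: C = (3.54·1.016 + 1.19·0.0045) / 4.73 = 0.7616 mg/L.

0.762 mg/L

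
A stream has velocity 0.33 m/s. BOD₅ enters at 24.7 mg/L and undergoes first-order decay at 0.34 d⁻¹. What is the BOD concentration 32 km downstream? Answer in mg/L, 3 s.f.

Travel time t = 32 km / 0.33 m/s = 3.2e+04/0.33 = 9.697e+04 s = 1.122 d.
First-order decay: C = 24.7·exp(−0.34·1.122) = 24.7·0.6828 = 16.86 mg/L.

16.9 mg/L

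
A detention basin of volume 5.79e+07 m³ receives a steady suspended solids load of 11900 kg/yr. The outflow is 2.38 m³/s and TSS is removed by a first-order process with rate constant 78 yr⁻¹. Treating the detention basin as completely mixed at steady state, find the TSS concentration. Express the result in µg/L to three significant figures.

Outflow Q = 2.38 m³/s × 3.156e+07 s/yr = 7.511e+07 m³/yr.
Steady-state CSTR mass balance: W = Q·C + k·V·C, so C = W/(Q + kV).
Q + kV = 7.511e+07 + 78·5.79e+07 = 4.591e+09 m³/yr.
C = 11900/4.591e+09 = 2.592e-06 kg/m³ = 0.002592 mg/L = 2.592 µg/L.

2.59 µg/L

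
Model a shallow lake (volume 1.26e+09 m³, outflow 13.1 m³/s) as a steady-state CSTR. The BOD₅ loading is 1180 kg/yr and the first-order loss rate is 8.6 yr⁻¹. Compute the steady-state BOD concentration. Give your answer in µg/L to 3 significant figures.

0.105 µg/L

Outflow Q = 13.1 m³/s × 3.156e+07 s/yr = 4.134e+08 m³/yr.
Steady-state CSTR mass balance: W = Q·C + k·V·C, so C = W/(Q + kV).
Q + kV = 4.134e+08 + 8.6·1.26e+09 = 1.125e+10 m³/yr.
C = 1180/1.125e+10 = 1.049e-07 kg/m³ = 0.0001049 mg/L = 0.1049 µg/L.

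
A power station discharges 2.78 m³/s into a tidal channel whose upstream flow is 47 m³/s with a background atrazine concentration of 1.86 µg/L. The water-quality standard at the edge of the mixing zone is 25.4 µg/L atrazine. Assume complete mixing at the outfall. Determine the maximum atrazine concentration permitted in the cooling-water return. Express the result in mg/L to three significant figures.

1.86 µg/L = 0.00186 mg/L.
25.4 µg/L = 0.0254 mg/L.
Mass balance: 0.0254·49.78 = 2.78·Cₑ + 47·0.00186.
Cₑ = (1.264 − 0.08742) / 2.78 = 0.4234 mg/L.

0.423 mg/L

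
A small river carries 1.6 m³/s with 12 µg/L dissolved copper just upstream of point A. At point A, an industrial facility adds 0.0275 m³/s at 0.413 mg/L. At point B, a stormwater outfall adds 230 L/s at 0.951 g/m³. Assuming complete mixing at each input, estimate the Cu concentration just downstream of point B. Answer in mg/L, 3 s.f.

0.134 mg/L

12 µg/L = 0.012 mg/L.
After input A: C = (1.6·0.012 + 0.0275·0.413) / 1.628 = 0.01878 mg/L.
230 L/s = 0.23 m³/s.
After input B: C = (1.628·0.01878 + 0.23·0.951) / 1.858 = 0.1342 mg/L.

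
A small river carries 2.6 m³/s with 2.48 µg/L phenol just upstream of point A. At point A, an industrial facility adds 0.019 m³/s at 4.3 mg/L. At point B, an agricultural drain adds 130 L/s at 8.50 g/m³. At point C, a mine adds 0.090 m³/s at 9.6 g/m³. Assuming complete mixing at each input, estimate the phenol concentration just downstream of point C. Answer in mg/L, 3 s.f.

0.725 mg/L

2.48 µg/L = 0.00248 mg/L.
After input A: C = (2.6·0.00248 + 0.019·4.3) / 2.619 = 0.03366 mg/L.
130 L/s = 0.13 m³/s.
After input B: C = (2.619·0.03366 + 0.13·8.5) / 2.749 = 0.434 mg/L.
After input C: C = (2.749·0.434 + 0.09·9.6) / 2.839 = 0.7246 mg/L.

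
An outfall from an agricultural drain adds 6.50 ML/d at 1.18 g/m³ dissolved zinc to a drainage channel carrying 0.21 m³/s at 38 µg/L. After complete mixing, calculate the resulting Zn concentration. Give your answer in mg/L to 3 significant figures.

6.50 ML/d = 0.07523 m³/s.
38 µg/L = 0.038 mg/L.
By mass balance at complete mixing, C = (0.07523·1.18 + 0.21·0.038) / (0.07523 + 0.21) = 0.09675/0.2852 = 0.3392 mg/L.

0.339 mg/L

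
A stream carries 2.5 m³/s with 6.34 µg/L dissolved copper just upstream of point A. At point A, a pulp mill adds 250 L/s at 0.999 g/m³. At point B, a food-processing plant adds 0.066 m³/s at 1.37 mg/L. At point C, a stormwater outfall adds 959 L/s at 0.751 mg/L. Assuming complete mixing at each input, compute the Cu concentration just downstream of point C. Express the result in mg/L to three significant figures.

0.285 mg/L

6.34 µg/L = 0.00634 mg/L.
250 L/s = 0.25 m³/s.
After input A: C = (2.5·0.00634 + 0.25·0.999) / 2.75 = 0.09658 mg/L.
After input B: C = (2.75·0.09658 + 0.066·1.37) / 2.816 = 0.1264 mg/L.
959 L/s = 0.959 m³/s.
After input C: C = (2.816·0.1264 + 0.959·0.751) / 3.775 = 0.2851 mg/L.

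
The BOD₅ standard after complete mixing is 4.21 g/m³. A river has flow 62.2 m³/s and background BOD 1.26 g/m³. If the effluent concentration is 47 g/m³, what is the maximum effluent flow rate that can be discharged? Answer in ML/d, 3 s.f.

370 ML/d

Mass balance at complete mixing: C_std·(Q_w + Q_r) = Q_w·C_e + Q_r·C_b.
Rearranging, Q_w = Q_r·(C_std − C_b)/(C_e − C_std) = 62.2·(4.21 − 1.26) / (47 − 4.21) = 4.288 m³/s.
= 370.5 ML/d.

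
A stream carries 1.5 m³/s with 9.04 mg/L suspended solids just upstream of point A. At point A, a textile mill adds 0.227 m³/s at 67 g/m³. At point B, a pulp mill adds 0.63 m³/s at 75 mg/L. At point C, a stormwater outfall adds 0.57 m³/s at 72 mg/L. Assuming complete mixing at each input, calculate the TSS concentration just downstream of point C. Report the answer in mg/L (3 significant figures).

After input A: C = (1.5·9.04 + 0.227·67) / 1.727 = 16.66 mg/L.
After input B: C = (1.727·16.66 + 0.63·75) / 2.357 = 32.25 mg/L.
After input C: C = (2.357·32.25 + 0.57·72) / 2.927 = 39.99 mg/L.

40.0 mg/L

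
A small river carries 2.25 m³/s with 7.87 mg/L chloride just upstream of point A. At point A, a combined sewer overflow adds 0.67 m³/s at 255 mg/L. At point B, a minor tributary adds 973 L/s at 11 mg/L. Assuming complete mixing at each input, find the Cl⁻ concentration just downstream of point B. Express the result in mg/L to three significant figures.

51.2 mg/L

After input A: C = (2.25·7.87 + 0.67·255) / 2.92 = 64.57 mg/L.
973 L/s = 0.973 m³/s.
After input B: C = (2.92·64.57 + 0.973·11) / 3.893 = 51.18 mg/L.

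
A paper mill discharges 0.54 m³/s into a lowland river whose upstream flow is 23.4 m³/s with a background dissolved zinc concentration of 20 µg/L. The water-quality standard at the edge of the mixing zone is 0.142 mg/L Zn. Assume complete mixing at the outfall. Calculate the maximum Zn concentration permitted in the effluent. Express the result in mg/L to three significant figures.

20 µg/L = 0.02 mg/L.
Mass balance: 0.142·23.94 = 0.54·Cₑ + 23.4·0.02.
Cₑ = (3.399 − 0.468) / 0.54 = 5.429 mg/L.

5.43 mg/L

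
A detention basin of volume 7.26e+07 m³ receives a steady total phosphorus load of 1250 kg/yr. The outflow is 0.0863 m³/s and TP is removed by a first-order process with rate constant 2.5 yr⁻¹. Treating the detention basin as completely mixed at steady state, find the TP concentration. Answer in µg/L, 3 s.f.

6.79 µg/L

Outflow Q = 0.0863 m³/s × 3.156e+07 s/yr = 2.723e+06 m³/yr.
Steady-state CSTR mass balance: W = Q·C + k·V·C, so C = W/(Q + kV).
Q + kV = 2.723e+06 + 2.5·7.26e+07 = 1.842e+08 m³/yr.
C = 1250/1.842e+08 = 6.785e-06 kg/m³ = 0.006785 mg/L = 6.785 µg/L.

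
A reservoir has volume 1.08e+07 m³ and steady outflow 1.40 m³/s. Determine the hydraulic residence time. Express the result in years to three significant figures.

Q = 1.40 m³/s × 3.156e+07 s/yr = 4.418e+07 m³/yr.
Hydraulic residence time τ = V/Q = 1.08e+07/4.418e+07 = 0.2445 yr.

0.244 yr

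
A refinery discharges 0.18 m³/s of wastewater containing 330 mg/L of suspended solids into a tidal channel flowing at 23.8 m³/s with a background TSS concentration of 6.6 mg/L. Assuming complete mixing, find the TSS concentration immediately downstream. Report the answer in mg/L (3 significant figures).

Conservation of mass across the mixing zone: C = (0.18·330 + 23.8·6.6) / (0.18 + 23.8) = 216.5/23.98 = 9.028 mg/L.

9.03 mg/L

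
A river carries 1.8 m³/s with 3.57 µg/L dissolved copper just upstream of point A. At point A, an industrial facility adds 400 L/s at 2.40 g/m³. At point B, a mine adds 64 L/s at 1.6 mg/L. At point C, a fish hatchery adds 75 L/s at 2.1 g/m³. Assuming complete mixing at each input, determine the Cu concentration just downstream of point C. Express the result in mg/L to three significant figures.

3.57 µg/L = 0.00357 mg/L.
400 L/s = 0.4 m³/s.
After input A: C = (1.8·0.00357 + 0.4·2.4) / 2.2 = 0.4393 mg/L.
64 L/s = 0.064 m³/s.
After input B: C = (2.2·0.4393 + 0.064·1.6) / 2.264 = 0.4721 mg/L.
75 L/s = 0.075 m³/s.
After input C: C = (2.264·0.4721 + 0.075·2.1) / 2.339 = 0.5243 mg/L.

0.524 mg/L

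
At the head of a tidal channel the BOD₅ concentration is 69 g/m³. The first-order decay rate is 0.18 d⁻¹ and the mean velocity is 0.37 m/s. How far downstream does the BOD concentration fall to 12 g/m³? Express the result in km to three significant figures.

311 km

From C = C₀·e^(−kt), t = ln(C₀/C)/k = ln(69/12)/0.18 = 1.749/0.18 = 9.718 d.
Distance = v·t = 0.37 m/s × 8.396e+05 s = 3.107e+05 m = 310.7 km.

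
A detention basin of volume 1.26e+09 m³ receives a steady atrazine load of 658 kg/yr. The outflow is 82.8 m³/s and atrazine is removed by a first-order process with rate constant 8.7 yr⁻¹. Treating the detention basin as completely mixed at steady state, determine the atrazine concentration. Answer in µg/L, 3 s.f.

0.0485 µg/L

Outflow Q = 82.8 m³/s × 3.156e+07 s/yr = 2.613e+09 m³/yr.
Steady-state CSTR mass balance: W = Q·C + k·V·C, so C = W/(Q + kV).
Q + kV = 2.613e+09 + 8.7·1.26e+09 = 1.357e+10 m³/yr.
C = 658/1.357e+10 = 4.847e-08 kg/m³ = 4.847e-05 mg/L = 0.04847 µg/L.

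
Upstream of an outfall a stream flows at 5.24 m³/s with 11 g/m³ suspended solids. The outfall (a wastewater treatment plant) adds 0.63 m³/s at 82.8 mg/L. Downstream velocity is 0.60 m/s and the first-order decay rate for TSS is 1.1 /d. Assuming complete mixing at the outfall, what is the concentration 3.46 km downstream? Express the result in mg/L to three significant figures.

After complete mixing, C₀ = (0.63·82.8 + 5.24·11) / 5.87 = 18.71 mg/L.
Travel time t = 3460 m / 0.60 m/s = 5767 s = 0.06674 d.
C = 18.71·exp(−1.1·0.06674) = 18.71·0.9292 = 17.38 mg/L.

17.4 mg/L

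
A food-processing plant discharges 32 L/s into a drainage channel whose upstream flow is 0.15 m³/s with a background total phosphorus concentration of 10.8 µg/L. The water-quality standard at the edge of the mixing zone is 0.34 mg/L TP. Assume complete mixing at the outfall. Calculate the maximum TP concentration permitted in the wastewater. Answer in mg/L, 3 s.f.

1.88 mg/L

32 L/s = 0.032 m³/s.
10.8 µg/L = 0.0108 mg/L.
Mass balance: 0.34·0.182 = 0.032·Cₑ + 0.15·0.0108.
Cₑ = (0.06188 − 0.00162) / 0.032 = 1.883 mg/L.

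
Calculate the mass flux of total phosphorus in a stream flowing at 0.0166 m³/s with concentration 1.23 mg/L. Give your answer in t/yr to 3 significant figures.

0.644 t/yr

Mass flux = Q·C = 0.0166 m³/s × 1.23 g/m³ = 0.02042 g/s.
= 0.02042 g/s × 31.56 = 0.6443 t/yr.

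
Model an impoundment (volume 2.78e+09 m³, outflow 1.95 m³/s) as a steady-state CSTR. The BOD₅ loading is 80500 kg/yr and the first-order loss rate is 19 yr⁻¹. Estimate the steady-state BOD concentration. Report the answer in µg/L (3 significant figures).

1.52 µg/L

Outflow Q = 1.95 m³/s × 3.156e+07 s/yr = 6.154e+07 m³/yr.
Steady-state CSTR mass balance: W = Q·C + k·V·C, so C = W/(Q + kV).
Q + kV = 6.154e+07 + 19·2.78e+09 = 5.288e+10 m³/yr.
C = 80500/5.288e+10 = 1.522e-06 kg/m³ = 0.001522 mg/L = 1.522 µg/L.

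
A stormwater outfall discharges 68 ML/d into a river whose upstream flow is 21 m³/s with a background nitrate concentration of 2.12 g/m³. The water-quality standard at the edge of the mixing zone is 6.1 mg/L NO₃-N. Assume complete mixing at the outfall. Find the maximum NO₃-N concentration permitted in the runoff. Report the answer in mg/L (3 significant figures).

112 mg/L

68 ML/d = 0.787 m³/s.
Mass balance: 6.1·21.79 = 0.787·Cₑ + 21·2.12.
Cₑ = (132.9 − 44.52) / 0.787 = 112.3 mg/L.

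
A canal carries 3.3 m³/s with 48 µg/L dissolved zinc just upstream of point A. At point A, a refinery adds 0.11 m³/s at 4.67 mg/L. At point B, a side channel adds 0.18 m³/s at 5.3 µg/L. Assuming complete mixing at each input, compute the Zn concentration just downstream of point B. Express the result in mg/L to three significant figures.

48 µg/L = 0.048 mg/L.
After input A: C = (3.3·0.048 + 0.11·4.67) / 3.41 = 0.1971 mg/L.
5.3 µg/L = 0.0053 mg/L.
After input B: C = (3.41·0.1971 + 0.18·0.0053) / 3.59 = 0.1875 mg/L.

0.187 mg/L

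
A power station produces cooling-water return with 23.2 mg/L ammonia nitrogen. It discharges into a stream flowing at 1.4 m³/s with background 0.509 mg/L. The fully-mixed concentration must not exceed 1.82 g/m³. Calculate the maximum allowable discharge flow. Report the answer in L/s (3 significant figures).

85.8 L/s

Mass balance at complete mixing: C_std·(Q_w + Q_r) = Q_w·C_e + Q_r·C_b.
Rearranging, Q_w = Q_r·(C_std − C_b)/(C_e − C_std) = 1.4·(1.82 − 0.509) / (23.2 − 1.82) = 0.08585 m³/s.
= 85.85 L/s.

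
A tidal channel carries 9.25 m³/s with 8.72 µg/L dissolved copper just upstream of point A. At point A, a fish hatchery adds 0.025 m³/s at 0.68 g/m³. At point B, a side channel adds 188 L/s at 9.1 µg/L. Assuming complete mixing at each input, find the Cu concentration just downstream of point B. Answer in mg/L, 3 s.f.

8.72 µg/L = 0.00872 mg/L.
After input A: C = (9.25·0.00872 + 0.025·0.68) / 9.275 = 0.01053 mg/L.
188 L/s = 0.188 m³/s.
9.1 µg/L = 0.0091 mg/L.
After input B: C = (9.275·0.01053 + 0.188·0.0091) / 9.463 = 0.0105 mg/L.

0.0105 mg/L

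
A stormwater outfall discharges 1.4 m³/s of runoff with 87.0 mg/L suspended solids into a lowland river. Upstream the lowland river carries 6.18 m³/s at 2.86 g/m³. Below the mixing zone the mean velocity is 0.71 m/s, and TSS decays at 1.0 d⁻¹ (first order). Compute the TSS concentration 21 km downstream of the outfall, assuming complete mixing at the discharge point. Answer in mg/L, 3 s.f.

13.1 mg/L

After complete mixing, C₀ = (1.4·87 + 6.18·2.86) / 7.58 = 18.4 mg/L.
Travel time t = 2.1e+04 m / 0.71 m/s = 2.958e+04 s = 0.3423 d.
C = 18.4·exp(−1.0·0.3423) = 18.4·0.7101 = 13.07 mg/L.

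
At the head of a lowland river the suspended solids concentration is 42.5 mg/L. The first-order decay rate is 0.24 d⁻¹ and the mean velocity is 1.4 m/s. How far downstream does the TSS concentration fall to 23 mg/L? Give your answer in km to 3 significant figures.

From C = C₀·e^(−kt), t = ln(C₀/C)/k = ln(42.5/23)/0.24 = 0.614/0.24 = 2.558 d.
Distance = v·t = 1.4 m/s × 2.21e+05 s = 3.095e+05 m = 309.5 km.

309 km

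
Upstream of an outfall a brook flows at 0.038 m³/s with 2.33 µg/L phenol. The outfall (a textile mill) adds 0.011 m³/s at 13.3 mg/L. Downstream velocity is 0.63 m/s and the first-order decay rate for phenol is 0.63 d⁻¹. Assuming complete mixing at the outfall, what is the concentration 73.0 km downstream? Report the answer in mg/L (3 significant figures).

1.28 mg/L

2.33 µg/L = 0.00233 mg/L.
After complete mixing, C₀ = (0.011·13.3 + 0.038·0.00233) / 0.049 = 2.988 mg/L.
Travel time t = 7.3e+04 m / 0.63 m/s = 1.159e+05 s = 1.341 d.
C = 2.988·exp(−0.63·1.341) = 2.988·0.4296 = 1.283 mg/L.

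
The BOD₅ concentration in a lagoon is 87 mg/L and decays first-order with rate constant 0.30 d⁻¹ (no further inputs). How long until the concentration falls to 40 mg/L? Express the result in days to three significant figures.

t = ln(C₀/C)/k = ln(87/40)/0.30 = 0.777/0.30 = 2.59 d.

2.59 d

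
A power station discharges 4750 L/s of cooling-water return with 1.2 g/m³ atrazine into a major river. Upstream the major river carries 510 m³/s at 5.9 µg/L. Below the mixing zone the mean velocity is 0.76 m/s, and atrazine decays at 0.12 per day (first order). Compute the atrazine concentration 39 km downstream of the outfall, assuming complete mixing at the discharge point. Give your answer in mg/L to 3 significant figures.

4750 L/s = 4.75 m³/s.
5.9 µg/L = 0.0059 mg/L.
After complete mixing, C₀ = (4.75·1.2 + 510·0.0059) / 514.8 = 0.01692 mg/L.
Travel time t = 3.9e+04 m / 0.76 m/s = 5.132e+04 s = 0.5939 d.
C = 0.01692·exp(−0.12·0.5939) = 0.01692·0.9312 = 0.01576 mg/L.

0.0158 mg/L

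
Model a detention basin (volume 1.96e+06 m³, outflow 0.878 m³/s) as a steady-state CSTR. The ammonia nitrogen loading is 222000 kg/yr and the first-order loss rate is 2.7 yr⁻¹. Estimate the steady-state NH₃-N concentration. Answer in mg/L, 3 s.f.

6.73 mg/L

Outflow Q = 0.878 m³/s × 3.156e+07 s/yr = 2.771e+07 m³/yr.
Steady-state CSTR mass balance: W = Q·C + k·V·C, so C = W/(Q + kV).
Q + kV = 2.771e+07 + 2.7·1.96e+06 = 3.3e+07 m³/yr.
C = 222000/3.3e+07 = 0.006727 kg/m³ = 6.727 mg/L.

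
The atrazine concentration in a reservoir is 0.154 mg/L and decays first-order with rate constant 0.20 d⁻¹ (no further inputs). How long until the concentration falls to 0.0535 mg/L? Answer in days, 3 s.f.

5.29 d

t = ln(C₀/C)/k = ln(0.154/0.0535)/0.20 = 1.057/0.20 = 5.286 d.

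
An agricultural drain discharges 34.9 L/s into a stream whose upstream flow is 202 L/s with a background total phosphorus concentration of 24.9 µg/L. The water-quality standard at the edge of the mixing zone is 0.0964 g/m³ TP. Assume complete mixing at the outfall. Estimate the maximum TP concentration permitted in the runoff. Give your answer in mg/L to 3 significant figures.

0.510 mg/L

34.9 L/s = 0.0349 m³/s.
202 L/s = 0.202 m³/s.
24.9 µg/L = 0.0249 mg/L.
Mass balance: 0.0964·0.2369 = 0.0349·Cₑ + 0.202·0.0249.
Cₑ = (0.02284 − 0.00503) / 0.0349 = 0.5102 mg/L.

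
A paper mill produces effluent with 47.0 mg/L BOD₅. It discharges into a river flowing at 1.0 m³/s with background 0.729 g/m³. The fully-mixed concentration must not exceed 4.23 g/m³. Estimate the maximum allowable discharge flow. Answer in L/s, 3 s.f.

81.9 L/s

Mass balance at complete mixing: C_std·(Q_w + Q_r) = Q_w·C_e + Q_r·C_b.
Rearranging, Q_w = Q_r·(C_std − C_b)/(C_e − C_std) = 1.0·(4.23 − 0.729) / (47 − 4.23) = 0.08186 m³/s.
= 81.86 L/s.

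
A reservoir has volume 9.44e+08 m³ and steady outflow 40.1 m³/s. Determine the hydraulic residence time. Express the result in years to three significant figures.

0.746 yr

Q = 40.1 m³/s × 3.156e+07 s/yr = 1.265e+09 m³/yr.
Hydraulic residence time τ = V/Q = 9.44e+08/1.265e+09 = 0.746 yr.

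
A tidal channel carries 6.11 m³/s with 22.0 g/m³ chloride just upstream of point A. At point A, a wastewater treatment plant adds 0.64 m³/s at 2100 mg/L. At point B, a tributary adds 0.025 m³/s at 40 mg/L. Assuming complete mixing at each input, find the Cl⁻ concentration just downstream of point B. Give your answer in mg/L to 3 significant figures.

After input A: C = (6.11·22 + 0.64·2100) / 6.75 = 219 mg/L.
After input B: C = (6.75·219 + 0.025·40) / 6.775 = 218.4 mg/L.

218 mg/L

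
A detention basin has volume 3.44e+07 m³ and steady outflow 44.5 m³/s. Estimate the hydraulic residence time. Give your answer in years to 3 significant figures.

0.0245 yr

Q = 44.5 m³/s × 3.156e+07 s/yr = 1.404e+09 m³/yr.
Hydraulic residence time τ = V/Q = 3.44e+07/1.404e+09 = 0.0245 yr.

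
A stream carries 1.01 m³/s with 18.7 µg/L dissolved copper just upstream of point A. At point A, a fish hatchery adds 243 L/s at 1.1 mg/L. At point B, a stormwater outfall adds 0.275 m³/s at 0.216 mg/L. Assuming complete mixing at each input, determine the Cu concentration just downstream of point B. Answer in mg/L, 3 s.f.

0.226 mg/L

18.7 µg/L = 0.0187 mg/L.
243 L/s = 0.243 m³/s.
After input A: C = (1.01·0.0187 + 0.243·1.1) / 1.253 = 0.2284 mg/L.
After input B: C = (1.253·0.2284 + 0.275·0.216) / 1.528 = 0.2262 mg/L.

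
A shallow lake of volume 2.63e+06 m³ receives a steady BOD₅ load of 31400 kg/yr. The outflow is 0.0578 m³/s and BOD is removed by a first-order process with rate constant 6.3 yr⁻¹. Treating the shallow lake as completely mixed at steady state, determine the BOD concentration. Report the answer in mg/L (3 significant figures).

Outflow Q = 0.0578 m³/s × 3.156e+07 s/yr = 1.824e+06 m³/yr.
Steady-state CSTR mass balance: W = Q·C + k·V·C, so C = W/(Q + kV).
Q + kV = 1.824e+06 + 6.3·2.63e+06 = 1.839e+07 m³/yr.
C = 31400/1.839e+07 = 0.001707 kg/m³ = 1.707 mg/L.

1.71 mg/L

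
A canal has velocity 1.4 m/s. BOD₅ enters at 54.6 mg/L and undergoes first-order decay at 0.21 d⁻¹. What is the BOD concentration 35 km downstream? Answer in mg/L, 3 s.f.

Travel time t = 35 km / 1.4 m/s = 3.5e+04/1.4 = 2.5e+04 s = 0.2894 d.
First-order decay: C = 54.6·exp(−0.21·0.2894) = 54.6·0.941 = 51.38 mg/L.

51.4 mg/L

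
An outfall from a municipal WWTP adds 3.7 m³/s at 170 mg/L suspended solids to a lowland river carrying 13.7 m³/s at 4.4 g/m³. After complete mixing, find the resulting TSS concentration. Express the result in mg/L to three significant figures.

39.6 mg/L

By mass balance at complete mixing, C = (3.7·170 + 13.7·4.4) / (3.7 + 13.7) = 689.3/17.4 = 39.61 mg/L.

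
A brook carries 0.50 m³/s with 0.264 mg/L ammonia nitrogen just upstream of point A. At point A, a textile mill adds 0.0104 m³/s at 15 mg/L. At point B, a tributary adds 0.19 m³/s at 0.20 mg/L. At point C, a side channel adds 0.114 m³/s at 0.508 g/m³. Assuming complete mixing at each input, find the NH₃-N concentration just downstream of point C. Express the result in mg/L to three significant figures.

0.471 mg/L

After input A: C = (0.5·0.264 + 0.0104·15) / 0.5104 = 0.5643 mg/L.
After input B: C = (0.5104·0.5643 + 0.19·0.2) / 0.7004 = 0.4654 mg/L.
After input C: C = (0.7004·0.4654 + 0.114·0.508) / 0.8144 = 0.4714 mg/L.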